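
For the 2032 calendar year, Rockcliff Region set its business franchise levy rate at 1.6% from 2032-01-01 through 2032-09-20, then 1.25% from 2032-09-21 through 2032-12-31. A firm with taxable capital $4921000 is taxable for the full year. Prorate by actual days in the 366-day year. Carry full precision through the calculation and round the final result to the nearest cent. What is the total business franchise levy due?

2032-01-01 to 2032-09-20: 264 days at 1.6% → $4921000 × 1.6% × 264/366 = $56793.1803
2032-09-21 to 2032-12-31: 102 days at 1.25% → $4921000 × 1.25% × 102/366 = $17142.8279
Total = $73936.0082

$73936.01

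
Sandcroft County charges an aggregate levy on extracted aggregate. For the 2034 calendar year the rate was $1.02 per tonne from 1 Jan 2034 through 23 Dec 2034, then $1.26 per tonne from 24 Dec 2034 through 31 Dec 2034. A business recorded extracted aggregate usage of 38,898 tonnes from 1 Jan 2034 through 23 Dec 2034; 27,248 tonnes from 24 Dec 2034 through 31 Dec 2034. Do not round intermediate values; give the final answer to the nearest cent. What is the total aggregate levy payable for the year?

1 Jan – 23 Dec 2034: 38,898 tonnes at $1.02/tonne → $39,675.96
24 Dec – 31 Dec 2034: 27,248 tonnes at $1.26/tonne → $34,332.48

$74,008.44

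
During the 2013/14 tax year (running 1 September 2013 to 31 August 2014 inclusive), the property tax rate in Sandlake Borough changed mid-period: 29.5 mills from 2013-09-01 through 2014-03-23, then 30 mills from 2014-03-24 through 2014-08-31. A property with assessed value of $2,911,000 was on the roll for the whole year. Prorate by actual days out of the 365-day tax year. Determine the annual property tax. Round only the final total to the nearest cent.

$86,516.52

2013-09-01 to 2014-03-23: 204 days at 29.5 mills → $2,911,000 × 2.95% × 204/365 = $47,995.6110
2014-03-24 to 2014-08-31: 161 days at 30 mills → $2,911,000 × 3% × 161/365 = $38,520.9041
Total = $86,516.5151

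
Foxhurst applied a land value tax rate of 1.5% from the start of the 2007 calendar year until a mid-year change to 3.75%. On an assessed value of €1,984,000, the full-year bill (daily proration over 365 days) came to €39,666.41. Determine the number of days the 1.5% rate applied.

Let d = days at the first rate; then 365 − d days at the second rate.
€1,984,000 × [1.5%·d + 3.75%·(365−d)] / 365 = €39,666.41
Solving gives d = 284, so the new rate took effect on October 12, 2007.

284 days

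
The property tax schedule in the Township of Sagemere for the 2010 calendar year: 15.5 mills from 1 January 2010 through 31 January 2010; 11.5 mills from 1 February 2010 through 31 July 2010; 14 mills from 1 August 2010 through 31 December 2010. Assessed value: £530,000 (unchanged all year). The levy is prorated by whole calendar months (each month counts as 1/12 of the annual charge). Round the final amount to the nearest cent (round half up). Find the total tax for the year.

£6,823.75

1 January – 31 January 2010: 1 month at 15.5 mills → £530,000 × 1.55% × 1/12 = £684.5833
1 February – 31 July 2010: 6 months at 11.5 mills → £530,000 × 1.15% × 6/12 = £3,047.5000
1 August – 31 December 2010: 5 months at 14 mills → £530,000 × 1.4% × 5/12 = £3,091.6667
Total = £6,823.7500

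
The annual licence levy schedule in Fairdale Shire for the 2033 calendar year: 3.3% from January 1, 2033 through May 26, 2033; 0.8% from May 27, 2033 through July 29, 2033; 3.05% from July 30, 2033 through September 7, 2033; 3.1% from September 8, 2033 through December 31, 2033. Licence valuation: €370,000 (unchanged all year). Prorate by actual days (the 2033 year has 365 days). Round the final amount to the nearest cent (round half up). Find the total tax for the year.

January 1 – May 26, 2033: 146 days at 3.3% → €370,000 × 3.3% × 146/365 = €4,884.0000
May 27 – July 29, 2033: 64 days at 0.8% → €370,000 × 0.8% × 64/365 = €519.0137
July 30 – September 7, 2033: 40 days at 3.05% → €370,000 × 3.05% × 40/365 = €1,236.7123
September 8 – December 31, 2033: 115 days at 3.1% → €370,000 × 3.1% × 115/365 = €3,613.8356
Total = €10,253.5616

€10,253.56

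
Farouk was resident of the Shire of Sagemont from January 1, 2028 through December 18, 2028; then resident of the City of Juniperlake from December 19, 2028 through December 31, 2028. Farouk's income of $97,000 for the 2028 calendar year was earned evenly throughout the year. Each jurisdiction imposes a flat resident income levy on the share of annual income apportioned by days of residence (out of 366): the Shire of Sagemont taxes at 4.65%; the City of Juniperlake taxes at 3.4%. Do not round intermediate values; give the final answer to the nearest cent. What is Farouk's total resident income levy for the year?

The Shire of Sagemont, January 1 – December 18, 2028: 353 days → $97,000 × 4.65% × 353/366 = $4,350.2910
The City of Juniperlake, December 19 – December 31, 2028: 13 days → $97,000 × 3.4% × 13/366 = $117.1421
Total = $4,467.4331

$4,467.43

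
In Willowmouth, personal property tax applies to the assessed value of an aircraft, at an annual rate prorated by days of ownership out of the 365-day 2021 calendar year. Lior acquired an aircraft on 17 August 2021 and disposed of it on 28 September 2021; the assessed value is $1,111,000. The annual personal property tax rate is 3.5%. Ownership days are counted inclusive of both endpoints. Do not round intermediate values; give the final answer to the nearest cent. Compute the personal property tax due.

$4,580.97

Days held (17 August – 28 September 2021): 43 out of 365
Tax = $1,111,000 × 3.5% × 43/365 = $4,580.9726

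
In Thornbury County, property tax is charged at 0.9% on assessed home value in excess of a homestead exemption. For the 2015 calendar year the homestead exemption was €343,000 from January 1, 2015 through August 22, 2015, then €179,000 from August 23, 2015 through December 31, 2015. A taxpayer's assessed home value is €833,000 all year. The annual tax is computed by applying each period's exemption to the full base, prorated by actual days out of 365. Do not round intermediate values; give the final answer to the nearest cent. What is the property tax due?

January 1 – August 22, 2015: 234 days, exemption €343,000 → (€833,000 − €343,000) × 0.9% × 234/365 = €2,827.2329
August 23 – December 31, 2015: 131 days, exemption €179,000 → (€833,000 − €179,000) × 0.9% × 131/365 = €2,112.5096
Total = €4,939.7425

€4,939.74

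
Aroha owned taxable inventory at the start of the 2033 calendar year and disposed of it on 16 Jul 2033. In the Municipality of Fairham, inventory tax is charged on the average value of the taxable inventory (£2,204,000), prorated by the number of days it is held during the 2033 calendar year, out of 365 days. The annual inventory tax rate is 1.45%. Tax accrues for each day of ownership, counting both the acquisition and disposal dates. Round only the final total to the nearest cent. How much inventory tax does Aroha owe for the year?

Days held (1 Jan – 16 Jul 2033): 197 out of 365
Tax = £2,204,000 × 1.45% × 197/365 = £17,248.5644

£17,248.56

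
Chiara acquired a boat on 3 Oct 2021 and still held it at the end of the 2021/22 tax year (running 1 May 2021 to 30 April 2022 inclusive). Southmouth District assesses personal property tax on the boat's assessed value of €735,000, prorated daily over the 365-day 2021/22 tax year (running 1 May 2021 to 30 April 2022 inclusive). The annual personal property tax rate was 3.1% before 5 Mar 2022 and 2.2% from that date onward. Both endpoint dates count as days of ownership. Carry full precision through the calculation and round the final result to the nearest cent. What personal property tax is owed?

€12,076.15

3 Oct 2021 – 4 Mar 2022: 153 days at 3.1% → €735,000 × 3.1% × 153/365 = €9,550.9726
5 Mar – 30 Apr 2022: 57 days at 2.2% → €735,000 × 2.2% × 57/365 = €2,525.1781
Total = €12,076.1507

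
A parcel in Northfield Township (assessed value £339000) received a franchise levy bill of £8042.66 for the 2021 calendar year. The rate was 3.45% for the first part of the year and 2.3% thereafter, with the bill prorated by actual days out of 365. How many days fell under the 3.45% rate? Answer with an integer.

23 days

Let d = days at the first rate; then 365 − d days at the second rate.
£339000 × [3.45%·d + 2.3%·(365−d)] / 365 = £8042.66
Solving gives d = 23, so the new rate took effect on 24 January 2021.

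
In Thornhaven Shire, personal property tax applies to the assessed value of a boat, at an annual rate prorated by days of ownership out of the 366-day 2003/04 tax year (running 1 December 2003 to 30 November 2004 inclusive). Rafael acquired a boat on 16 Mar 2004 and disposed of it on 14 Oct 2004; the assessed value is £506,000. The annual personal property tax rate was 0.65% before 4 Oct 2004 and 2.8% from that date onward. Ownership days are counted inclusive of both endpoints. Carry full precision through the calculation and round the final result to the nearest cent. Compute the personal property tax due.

£2,241.05

16 Mar – 3 Oct 2004: 202 days at 0.65% → £506,000 × 0.65% × 202/366 = £1,815.2404
4 Oct – 14 Oct 2004: 11 days at 2.8% → £506,000 × 2.8% × 11/366 = £425.8142
Total = £2,241.0546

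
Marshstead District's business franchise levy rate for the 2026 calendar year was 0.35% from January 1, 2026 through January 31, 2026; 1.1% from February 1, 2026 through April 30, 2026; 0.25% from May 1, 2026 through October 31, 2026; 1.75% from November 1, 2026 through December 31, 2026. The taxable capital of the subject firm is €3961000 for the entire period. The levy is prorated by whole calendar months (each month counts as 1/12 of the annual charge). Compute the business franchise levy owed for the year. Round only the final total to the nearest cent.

January 1 – January 31, 2026: 1 month at 0.35% → €3961000 × 0.35% × 1/12 = €1155.2917
February 1 – April 30, 2026: 3 months at 1.1% → €3961000 × 1.1% × 3/12 = €10892.7500
May 1 – October 31, 2026: 6 months at 0.25% → €3961000 × 0.25% × 6/12 = €4951.2500
November 1 – December 31, 2026: 2 months at 1.75% → €3961000 × 1.75% × 2/12 = €11552.9167
Total = €28552.2083

€28552.21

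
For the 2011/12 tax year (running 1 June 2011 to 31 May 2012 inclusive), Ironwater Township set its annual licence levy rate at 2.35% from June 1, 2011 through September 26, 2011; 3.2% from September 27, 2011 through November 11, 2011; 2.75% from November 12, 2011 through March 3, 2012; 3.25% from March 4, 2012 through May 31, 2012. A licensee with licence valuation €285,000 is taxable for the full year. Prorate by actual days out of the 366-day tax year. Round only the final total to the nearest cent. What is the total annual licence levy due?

€7,977.66

June 1 – September 26, 2011: 118 days at 2.35% → €285,000 × 2.35% × 118/366 = €2,159.3033
September 27 – November 11, 2011: 46 days at 3.2% → €285,000 × 3.2% × 46/366 = €1,146.2295
November 12, 2011 – March 3, 2012: 113 days at 2.75% → €285,000 × 2.75% × 113/366 = €2,419.7746
March 4 – May 31, 2012: 89 days at 3.25% → €285,000 × 3.25% × 89/366 = €2,252.3566
Total = €7,977.6639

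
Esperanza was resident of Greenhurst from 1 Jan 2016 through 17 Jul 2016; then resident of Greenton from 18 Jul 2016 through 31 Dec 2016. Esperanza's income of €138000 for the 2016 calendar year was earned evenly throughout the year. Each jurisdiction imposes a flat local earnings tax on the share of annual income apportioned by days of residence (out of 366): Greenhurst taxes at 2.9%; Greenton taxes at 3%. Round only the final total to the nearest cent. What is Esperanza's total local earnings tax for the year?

Greenhurst, 1 Jan – 17 Jul 2016: 199 days → €138000 × 2.9% × 199/366 = €2175.9508
Greenton, 18 Jul – 31 Dec 2016: 167 days → €138000 × 3% × 167/366 = €1889.0164
Total = €4064.9672

€4064.97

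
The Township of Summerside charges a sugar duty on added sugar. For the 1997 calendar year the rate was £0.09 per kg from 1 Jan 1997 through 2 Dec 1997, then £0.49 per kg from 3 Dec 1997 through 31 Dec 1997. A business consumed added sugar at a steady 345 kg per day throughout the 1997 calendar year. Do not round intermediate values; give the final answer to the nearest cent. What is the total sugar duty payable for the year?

1 Jan – 2 Dec 1997: 336 days × 345 kg/day = 115,920 kg at £0.09/kg → £10,432.80
3 Dec – 31 Dec 1997: 29 days × 345 kg/day = 10,005 kg at £0.49/kg → £4,902.45

£15,335.25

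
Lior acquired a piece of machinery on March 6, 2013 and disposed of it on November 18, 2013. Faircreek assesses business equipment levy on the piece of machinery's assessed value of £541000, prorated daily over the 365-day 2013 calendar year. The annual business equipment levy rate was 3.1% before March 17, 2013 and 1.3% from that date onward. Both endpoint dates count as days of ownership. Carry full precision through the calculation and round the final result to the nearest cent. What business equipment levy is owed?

£5264.75

March 6 – March 16, 2013: 11 days at 3.1% → £541000 × 3.1% × 11/365 = £505.4274
March 17 – November 18, 2013: 247 days at 1.3% → £541000 × 1.3% × 247/365 = £4759.3178
Total = £5264.7452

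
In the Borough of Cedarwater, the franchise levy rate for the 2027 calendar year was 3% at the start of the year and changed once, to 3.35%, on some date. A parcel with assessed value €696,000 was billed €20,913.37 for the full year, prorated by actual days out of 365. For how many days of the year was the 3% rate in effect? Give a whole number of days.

Let d = days at the first rate; then 365 − d days at the second rate.
€696,000 × [3%·d + 3.35%·(365−d)] / 365 = €20,913.37
Solving gives d = 360, so the new rate took effect on 27 Dec 2027.

360 days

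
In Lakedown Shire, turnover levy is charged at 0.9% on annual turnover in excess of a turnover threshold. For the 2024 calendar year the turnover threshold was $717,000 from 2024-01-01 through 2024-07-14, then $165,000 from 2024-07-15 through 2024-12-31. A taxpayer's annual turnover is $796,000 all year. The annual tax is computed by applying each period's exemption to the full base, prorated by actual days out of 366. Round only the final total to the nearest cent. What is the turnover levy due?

$3,018.54

2024-01-01 to 2024-07-14: 196 days, exemption $717,000 → ($796,000 − $717,000) × 0.9% × 196/366 = $380.7541
2024-07-15 to 2024-12-31: 170 days, exemption $165,000 → ($796,000 − $165,000) × 0.9% × 170/366 = $2,637.7869
Total = $3,018.5410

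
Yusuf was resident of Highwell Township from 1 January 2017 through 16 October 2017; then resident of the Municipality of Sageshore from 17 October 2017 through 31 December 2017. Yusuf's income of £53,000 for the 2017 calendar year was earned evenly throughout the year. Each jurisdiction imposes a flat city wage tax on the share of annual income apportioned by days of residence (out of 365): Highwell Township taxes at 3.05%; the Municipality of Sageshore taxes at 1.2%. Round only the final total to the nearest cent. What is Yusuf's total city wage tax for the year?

£1,412.34

Highwell Township, 1 January – 16 October 2017: 289 days → £53,000 × 3.05% × 289/365 = £1,279.9137
The Municipality of Sageshore, 17 October – 31 December 2017: 76 days → £53,000 × 1.2% × 76/365 = £132.4274
Total = £1,412.3411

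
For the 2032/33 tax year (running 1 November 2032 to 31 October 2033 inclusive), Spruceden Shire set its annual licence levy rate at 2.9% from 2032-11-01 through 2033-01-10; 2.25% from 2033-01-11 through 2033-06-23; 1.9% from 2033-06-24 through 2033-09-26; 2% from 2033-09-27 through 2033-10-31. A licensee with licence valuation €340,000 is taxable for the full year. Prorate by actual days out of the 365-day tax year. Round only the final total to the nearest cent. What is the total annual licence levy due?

€7,688.66

2032-11-01 to 2033-01-10: 71 days at 2.9% → €340,000 × 2.9% × 71/365 = €1,917.9726
2033-01-11 to 2033-06-23: 164 days at 2.25% → €340,000 × 2.25% × 164/365 = €3,437.2603
2033-06-24 to 2033-09-26: 95 days at 1.9% → €340,000 × 1.9% × 95/365 = €1,681.3699
2033-09-27 to 2033-10-31: 35 days at 2% → €340,000 × 2% × 35/365 = €652.0548
Total = €7,688.6575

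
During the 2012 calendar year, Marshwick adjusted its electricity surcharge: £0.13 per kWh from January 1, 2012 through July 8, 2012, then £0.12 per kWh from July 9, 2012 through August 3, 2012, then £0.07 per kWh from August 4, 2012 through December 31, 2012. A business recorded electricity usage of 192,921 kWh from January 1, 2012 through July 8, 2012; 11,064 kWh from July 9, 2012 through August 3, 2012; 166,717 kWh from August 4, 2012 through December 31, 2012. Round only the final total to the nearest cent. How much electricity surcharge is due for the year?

£38,077.60

January 1 – July 8, 2012: 192,921 kWh at £0.13/kWh → £25,079.73
July 9 – August 3, 2012: 11,064 kWh at £0.12/kWh → £1,327.68
August 4 – December 31, 2012: 166,717 kWh at £0.07/kWh → £11,670.19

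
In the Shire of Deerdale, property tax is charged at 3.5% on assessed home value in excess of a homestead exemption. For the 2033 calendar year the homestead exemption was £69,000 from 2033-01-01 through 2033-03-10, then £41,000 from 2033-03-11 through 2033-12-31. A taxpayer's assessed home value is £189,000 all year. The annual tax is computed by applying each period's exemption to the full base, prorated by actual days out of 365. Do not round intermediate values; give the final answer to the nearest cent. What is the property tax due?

2033-01-01 to 2033-03-10: 69 days, exemption £69,000 → (£189,000 − £69,000) × 3.5% × 69/365 = £793.9726
2033-03-11 to 2033-12-31: 296 days, exemption £41,000 → (£189,000 − £41,000) × 3.5% × 296/365 = £4,200.7671
Total = £4,994.7397

£4,994.74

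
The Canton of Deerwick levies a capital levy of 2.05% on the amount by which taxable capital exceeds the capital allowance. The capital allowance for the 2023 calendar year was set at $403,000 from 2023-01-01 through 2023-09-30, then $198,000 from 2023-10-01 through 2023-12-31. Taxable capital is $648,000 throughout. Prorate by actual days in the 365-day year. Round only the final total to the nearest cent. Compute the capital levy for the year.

$6,081.76

2023-01-01 to 2023-09-30: 273 days, exemption $403,000 → ($648,000 − $403,000) × 2.05% × 273/365 = $3,756.5548
2023-10-01 to 2023-12-31: 92 days, exemption $198,000 → ($648,000 − $198,000) × 2.05% × 92/365 = $2,325.2055
Total = $6,081.7603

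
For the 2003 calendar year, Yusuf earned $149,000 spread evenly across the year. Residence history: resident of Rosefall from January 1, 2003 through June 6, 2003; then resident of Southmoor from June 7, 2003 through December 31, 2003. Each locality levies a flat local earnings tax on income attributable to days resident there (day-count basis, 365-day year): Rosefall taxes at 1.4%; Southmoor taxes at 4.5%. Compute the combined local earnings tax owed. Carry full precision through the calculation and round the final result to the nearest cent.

Rosefall, January 1 – June 6, 2003: 157 days → $149,000 × 1.4% × 157/365 = $897.2658
Southmoor, June 7 – December 31, 2003: 208 days → $149,000 × 4.5% × 208/365 = $3,820.9315
Total = $4,718.1973

$4,718.20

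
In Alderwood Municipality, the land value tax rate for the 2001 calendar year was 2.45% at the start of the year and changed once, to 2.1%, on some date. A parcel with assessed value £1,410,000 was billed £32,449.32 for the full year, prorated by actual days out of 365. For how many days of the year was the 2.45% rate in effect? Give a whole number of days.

210 days

Let d = days at the first rate; then 365 − d days at the second rate.
£1,410,000 × [2.45%·d + 2.1%·(365−d)] / 365 = £32,449.32
Solving gives d = 210, so the new rate took effect on 30 July 2001.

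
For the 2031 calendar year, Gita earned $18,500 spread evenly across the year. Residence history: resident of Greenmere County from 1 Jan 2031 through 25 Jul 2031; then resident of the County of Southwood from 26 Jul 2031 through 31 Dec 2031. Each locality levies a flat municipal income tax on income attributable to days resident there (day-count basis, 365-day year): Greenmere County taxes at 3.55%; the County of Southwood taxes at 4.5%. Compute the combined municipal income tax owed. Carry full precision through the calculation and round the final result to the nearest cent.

Greenmere County, 1 Jan – 25 Jul 2031: 206 days → $18,500 × 3.55% × 206/365 = $370.6589
The County of Southwood, 26 Jul – 31 Dec 2031: 159 days → $18,500 × 4.5% × 159/365 = $362.6507
Total = $733.3096

$733.31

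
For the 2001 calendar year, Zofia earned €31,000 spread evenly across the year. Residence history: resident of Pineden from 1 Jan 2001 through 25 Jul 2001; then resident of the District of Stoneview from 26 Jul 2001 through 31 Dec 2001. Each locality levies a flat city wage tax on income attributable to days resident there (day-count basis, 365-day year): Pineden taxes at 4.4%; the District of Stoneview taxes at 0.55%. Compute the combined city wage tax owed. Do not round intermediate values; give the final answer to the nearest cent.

€844.09

Pineden, 1 Jan – 25 Jul 2001: 206 days → €31,000 × 4.4% × 206/365 = €769.8192
The District of Stoneview, 26 Jul – 31 Dec 2001: 159 days → €31,000 × 0.55% × 159/365 = €74.2726
Total = €844.0918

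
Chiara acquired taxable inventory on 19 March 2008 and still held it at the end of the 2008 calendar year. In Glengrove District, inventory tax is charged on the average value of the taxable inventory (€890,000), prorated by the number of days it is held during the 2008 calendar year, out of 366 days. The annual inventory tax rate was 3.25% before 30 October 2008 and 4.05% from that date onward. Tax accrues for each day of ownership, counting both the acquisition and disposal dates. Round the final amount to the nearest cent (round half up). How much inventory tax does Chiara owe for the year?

€23,986.23

19 March – 29 October 2008: 225 days at 3.25% → €890,000 × 3.25% × 225/366 = €17,781.7623
30 October – 31 December 2008: 63 days at 4.05% → €890,000 × 4.05% × 63/366 = €6,204.4672
Total = €23,986.2295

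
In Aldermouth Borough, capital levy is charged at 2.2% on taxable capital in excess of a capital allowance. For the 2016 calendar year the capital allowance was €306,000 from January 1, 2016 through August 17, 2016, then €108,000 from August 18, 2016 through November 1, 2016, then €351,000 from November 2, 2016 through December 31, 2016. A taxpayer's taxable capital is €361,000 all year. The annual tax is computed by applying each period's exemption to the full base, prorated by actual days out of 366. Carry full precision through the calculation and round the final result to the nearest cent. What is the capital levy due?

January 1 – August 17, 2016: 230 days, exemption €306,000 → (€361,000 − €306,000) × 2.2% × 230/366 = €760.3825
August 18 – November 1, 2016: 76 days, exemption €108,000 → (€361,000 − €108,000) × 2.2% × 76/366 = €1,155.7814
November 2 – December 31, 2016: 60 days, exemption €351,000 → (€361,000 − €351,000) × 2.2% × 60/366 = €36.0656
Total = €1,952.2295

€1,952.23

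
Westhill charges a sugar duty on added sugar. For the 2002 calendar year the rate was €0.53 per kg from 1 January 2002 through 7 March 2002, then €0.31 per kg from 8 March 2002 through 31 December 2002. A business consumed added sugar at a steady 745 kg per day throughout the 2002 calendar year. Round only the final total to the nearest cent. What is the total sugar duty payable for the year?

1 January – 7 March 2002: 66 days × 745 kg/day = 49,170 kg at €0.53/kg → €26,060.10
8 March – 31 December 2002: 299 days × 745 kg/day = 222,755 kg at €0.31/kg → €69,054.05

€95,114.15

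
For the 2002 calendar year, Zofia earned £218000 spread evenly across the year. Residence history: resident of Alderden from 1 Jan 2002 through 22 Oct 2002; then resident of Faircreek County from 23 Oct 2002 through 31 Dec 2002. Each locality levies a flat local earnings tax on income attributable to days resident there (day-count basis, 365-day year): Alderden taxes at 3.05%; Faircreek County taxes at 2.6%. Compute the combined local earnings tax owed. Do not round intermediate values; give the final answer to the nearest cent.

Alderden, 1 Jan – 22 Oct 2002: 295 days → £218000 × 3.05% × 295/365 = £5373.8493
Faircreek County, 23 Oct – 31 Dec 2002: 70 days → £218000 × 2.6% × 70/365 = £1087.0137
Total = £6460.8630

£6460.86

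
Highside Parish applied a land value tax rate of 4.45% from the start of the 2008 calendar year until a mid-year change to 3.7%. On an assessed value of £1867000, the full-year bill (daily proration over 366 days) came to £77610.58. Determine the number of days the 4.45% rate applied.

Let d = days at the first rate; then 366 − d days at the second rate.
£1867000 × [4.45%·d + 3.7%·(366−d)] / 366 = £77610.58
Solving gives d = 223, so the new rate took effect on 11 Aug 2008.

223 days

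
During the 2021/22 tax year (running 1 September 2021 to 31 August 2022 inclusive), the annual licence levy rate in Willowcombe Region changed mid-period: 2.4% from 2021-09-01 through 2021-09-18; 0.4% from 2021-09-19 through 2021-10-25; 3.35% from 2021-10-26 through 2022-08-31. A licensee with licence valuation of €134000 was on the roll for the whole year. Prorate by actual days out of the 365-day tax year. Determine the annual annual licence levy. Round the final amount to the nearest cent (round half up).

€4025.51

2021-09-01 to 2021-09-18: 18 days at 2.4% → €134000 × 2.4% × 18/365 = €158.5973
2021-09-19 to 2021-10-25: 37 days at 0.4% → €134000 × 0.4% × 37/365 = €54.3342
2021-10-26 to 2022-08-31: 310 days at 3.35% → €134000 × 3.35% × 310/365 = €3812.5753
Total = €4025.5068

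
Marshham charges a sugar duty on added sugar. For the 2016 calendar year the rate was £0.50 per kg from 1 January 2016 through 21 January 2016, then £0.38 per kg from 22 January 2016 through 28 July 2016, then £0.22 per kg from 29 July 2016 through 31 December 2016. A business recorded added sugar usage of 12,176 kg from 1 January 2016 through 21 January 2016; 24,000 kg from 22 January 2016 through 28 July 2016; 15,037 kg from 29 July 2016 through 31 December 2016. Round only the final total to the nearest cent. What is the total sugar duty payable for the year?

£18,516.14

1 January – 21 January 2016: 12,176 kg at £0.50/kg → £6,088.00
22 January – 28 July 2016: 24,000 kg at £0.38/kg → £9,120.00
29 July – 31 December 2016: 15,037 kg at £0.22/kg → £3,308.14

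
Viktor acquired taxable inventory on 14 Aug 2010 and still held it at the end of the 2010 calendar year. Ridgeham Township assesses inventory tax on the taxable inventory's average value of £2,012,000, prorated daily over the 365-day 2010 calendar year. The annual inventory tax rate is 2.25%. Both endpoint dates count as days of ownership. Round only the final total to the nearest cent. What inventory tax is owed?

Days held (14 Aug – 31 Dec 2010): 140 out of 365
Tax = £2,012,000 × 2.25% × 140/365 = £17,363.8356

£17,363.84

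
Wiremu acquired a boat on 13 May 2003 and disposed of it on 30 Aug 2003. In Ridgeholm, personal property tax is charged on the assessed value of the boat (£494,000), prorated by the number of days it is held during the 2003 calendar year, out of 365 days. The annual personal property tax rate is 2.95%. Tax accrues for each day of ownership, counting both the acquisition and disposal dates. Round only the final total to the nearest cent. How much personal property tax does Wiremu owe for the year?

Days held (13 May – 30 Aug 2003): 110 out of 365
Tax = £494,000 × 2.95% × 110/365 = £4,391.8630

£4,391.86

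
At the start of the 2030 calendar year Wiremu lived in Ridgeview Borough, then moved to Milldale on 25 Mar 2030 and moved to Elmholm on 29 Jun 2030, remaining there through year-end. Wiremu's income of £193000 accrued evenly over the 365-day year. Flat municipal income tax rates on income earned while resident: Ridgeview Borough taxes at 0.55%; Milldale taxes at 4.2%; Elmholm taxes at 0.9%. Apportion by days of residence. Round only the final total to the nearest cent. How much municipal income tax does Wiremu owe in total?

£3258.53

Ridgeview Borough, 1 Jan – 24 Mar 2030: 83 days → £193000 × 0.55% × 83/365 = £241.3822
Milldale, 25 Mar – 28 Jun 2030: 96 days → £193000 × 4.2% × 96/365 = £2131.9890
Elmholm, 29 Jun – 31 Dec 2030: 186 days → £193000 × 0.9% × 186/365 = £885.1562
Total = £3258.5274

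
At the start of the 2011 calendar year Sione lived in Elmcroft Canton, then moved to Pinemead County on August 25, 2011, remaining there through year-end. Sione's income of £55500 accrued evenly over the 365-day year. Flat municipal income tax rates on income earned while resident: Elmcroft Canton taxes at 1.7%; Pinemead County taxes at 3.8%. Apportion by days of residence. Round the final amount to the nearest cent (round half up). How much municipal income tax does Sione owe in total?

£1355.42

Elmcroft Canton, January 1 – August 24, 2011: 236 days → £55500 × 1.7% × 236/365 = £610.0438
Pinemead County, August 25 – December 31, 2011: 129 days → £55500 × 3.8% × 129/365 = £745.3726
Total = £1355.4164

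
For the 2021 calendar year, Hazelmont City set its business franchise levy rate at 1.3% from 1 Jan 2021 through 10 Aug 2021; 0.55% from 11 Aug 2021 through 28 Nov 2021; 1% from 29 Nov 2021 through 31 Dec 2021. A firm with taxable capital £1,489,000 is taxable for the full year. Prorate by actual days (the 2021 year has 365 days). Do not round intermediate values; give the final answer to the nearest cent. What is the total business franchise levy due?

£15,587.59

1 Jan – 10 Aug 2021: 222 days at 1.3% → £1,489,000 × 1.3% × 222/365 = £11,773.2986
11 Aug – 28 Nov 2021: 110 days at 0.55% → £1,489,000 × 0.55% × 110/365 = £2,468.0685
29 Nov – 31 Dec 2021: 33 days at 1% → £1,489,000 × 1% × 33/365 = £1,346.2192
Total = £15,587.5863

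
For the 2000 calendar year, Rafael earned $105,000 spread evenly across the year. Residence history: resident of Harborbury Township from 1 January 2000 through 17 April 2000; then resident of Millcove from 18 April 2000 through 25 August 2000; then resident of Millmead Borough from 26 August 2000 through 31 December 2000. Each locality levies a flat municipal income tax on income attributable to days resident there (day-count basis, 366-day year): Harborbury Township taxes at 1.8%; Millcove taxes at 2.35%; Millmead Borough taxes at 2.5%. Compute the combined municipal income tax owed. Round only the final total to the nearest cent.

Harborbury Township, 1 January – 17 April 2000: 108 days → $105,000 × 1.8% × 108/366 = $557.7049
Millcove, 18 April – 25 August 2000: 130 days → $105,000 × 2.35% × 130/366 = $876.4344
Millmead Borough, 26 August – 31 December 2000: 128 days → $105,000 × 2.5% × 128/366 = $918.0328
Total = $2,352.1721

$2,352.17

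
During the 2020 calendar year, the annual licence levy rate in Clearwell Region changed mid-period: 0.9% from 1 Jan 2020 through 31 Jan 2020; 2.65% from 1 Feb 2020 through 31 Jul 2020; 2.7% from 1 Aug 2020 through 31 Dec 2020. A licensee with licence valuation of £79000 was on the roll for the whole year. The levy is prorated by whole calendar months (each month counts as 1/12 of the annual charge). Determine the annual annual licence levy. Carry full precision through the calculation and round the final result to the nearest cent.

1 Jan – 31 Jan 2020: 1 month at 0.9% → £79000 × 0.9% × 1/12 = £59.2500
1 Feb – 31 Jul 2020: 6 months at 2.65% → £79000 × 2.65% × 6/12 = £1046.7500
1 Aug – 31 Dec 2020: 5 months at 2.7% → £79000 × 2.7% × 5/12 = £888.7500
Total = £1994.7500

£1994.75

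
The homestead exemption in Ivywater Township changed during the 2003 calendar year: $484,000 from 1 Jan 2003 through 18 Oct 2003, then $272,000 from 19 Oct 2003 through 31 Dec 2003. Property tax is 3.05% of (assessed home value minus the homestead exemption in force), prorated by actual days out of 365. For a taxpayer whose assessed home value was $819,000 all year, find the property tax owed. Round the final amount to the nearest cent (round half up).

1 Jan – 18 Oct 2003: 291 days, exemption $484,000 → ($819,000 − $484,000) × 3.05% × 291/365 = $8,146.0068
19 Oct – 31 Dec 2003: 74 days, exemption $272,000 → ($819,000 − $272,000) × 3.05% × 74/365 = $3,382.4082
Total = $11,528.4151

$11,528.42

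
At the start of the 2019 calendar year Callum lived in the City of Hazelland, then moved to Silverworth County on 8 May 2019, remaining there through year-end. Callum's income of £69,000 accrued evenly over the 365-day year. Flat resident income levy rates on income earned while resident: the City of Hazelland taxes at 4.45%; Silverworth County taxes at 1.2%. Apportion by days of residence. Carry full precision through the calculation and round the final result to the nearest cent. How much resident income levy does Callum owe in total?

The City of Hazelland, 1 Jan – 7 May 2019: 127 days → £69,000 × 4.45% × 127/365 = £1,068.3658
Silverworth County, 8 May – 31 Dec 2019: 238 days → £69,000 × 1.2% × 238/365 = £539.9014
Total = £1,608.2671

£1,608.27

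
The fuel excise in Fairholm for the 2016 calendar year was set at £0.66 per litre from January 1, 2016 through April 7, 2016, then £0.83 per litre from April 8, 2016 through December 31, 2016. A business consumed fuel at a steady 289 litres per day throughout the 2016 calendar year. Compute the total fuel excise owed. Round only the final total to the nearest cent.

January 1 – April 7, 2016: 98 days × 289 litres/day = 28,322 litres at £0.66/litre → £18,692.52
April 8 – December 31, 2016: 268 days × 289 litres/day = 77,452 litres at £0.83/litre → £64,285.16

£82,977.68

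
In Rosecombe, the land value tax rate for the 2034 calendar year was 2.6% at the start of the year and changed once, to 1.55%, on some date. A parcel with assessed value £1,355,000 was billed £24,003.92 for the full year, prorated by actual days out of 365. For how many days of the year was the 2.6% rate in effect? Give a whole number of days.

Let d = days at the first rate; then 365 − d days at the second rate.
£1,355,000 × [2.6%·d + 1.55%·(365−d)] / 365 = £24,003.92
Solving gives d = 77, so the new rate took effect on 19 Mar 2034.

77 days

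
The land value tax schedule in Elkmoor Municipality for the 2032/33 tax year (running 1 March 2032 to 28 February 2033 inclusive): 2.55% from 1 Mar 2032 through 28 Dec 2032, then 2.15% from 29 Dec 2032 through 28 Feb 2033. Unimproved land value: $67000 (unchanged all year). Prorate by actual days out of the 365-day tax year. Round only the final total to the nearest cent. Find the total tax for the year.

$1662.98

1 Mar – 28 Dec 2032: 303 days at 2.55% → $67000 × 2.55% × 303/365 = $1418.2890
29 Dec 2032 – 28 Feb 2033: 62 days at 2.15% → $67000 × 2.15% × 62/365 = $244.6877
Total = $1662.9767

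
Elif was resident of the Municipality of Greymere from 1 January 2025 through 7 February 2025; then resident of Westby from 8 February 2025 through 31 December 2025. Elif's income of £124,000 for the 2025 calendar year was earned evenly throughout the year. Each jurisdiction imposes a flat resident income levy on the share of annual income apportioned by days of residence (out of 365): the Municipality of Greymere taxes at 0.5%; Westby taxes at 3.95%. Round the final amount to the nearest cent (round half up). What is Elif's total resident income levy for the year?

The Municipality of Greymere, 1 January – 7 February 2025: 38 days → £124,000 × 0.5% × 38/365 = £64.5479
Westby, 8 February – 31 December 2025: 327 days → £124,000 × 3.95% × 327/365 = £4,388.0712
Total = £4,452.6192

£4,452.62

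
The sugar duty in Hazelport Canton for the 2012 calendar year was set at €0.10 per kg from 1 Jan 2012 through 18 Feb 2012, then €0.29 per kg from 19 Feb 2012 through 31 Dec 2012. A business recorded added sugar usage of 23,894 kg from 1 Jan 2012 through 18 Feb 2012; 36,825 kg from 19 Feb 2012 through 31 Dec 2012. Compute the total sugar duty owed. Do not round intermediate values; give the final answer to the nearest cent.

€13,068.65

1 Jan – 18 Feb 2012: 23,894 kg at €0.10/kg → €2,389.40
19 Feb – 31 Dec 2012: 36,825 kg at €0.29/kg → €10,679.25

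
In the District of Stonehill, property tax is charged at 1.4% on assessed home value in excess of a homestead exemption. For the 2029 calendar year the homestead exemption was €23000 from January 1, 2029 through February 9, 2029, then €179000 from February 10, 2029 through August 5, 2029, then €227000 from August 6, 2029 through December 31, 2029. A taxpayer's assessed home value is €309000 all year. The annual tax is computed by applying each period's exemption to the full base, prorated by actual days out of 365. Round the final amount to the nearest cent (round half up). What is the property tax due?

€1786.86

January 1 – February 9, 2029: 40 days, exemption €23000 → (€309000 − €23000) × 1.4% × 40/365 = €438.7945
February 10 – August 5, 2029: 177 days, exemption €179000 → (€309000 − €179000) × 1.4% × 177/365 = €882.5753
August 6 – December 31, 2029: 148 days, exemption €227000 → (€309000 − €227000) × 1.4% × 148/365 = €465.4904
Total = €1786.8603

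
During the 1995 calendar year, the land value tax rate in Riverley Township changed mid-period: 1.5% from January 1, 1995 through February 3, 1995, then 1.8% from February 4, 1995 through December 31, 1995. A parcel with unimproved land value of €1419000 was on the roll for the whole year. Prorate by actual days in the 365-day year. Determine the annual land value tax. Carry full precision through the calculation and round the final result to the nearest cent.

€25145.46

January 1 – February 3, 1995: 34 days at 1.5% → €1419000 × 1.5% × 34/365 = €1982.7123
February 4 – December 31, 1995: 331 days at 1.8% → €1419000 × 1.8% × 331/365 = €23162.7452
Total = €25145.4575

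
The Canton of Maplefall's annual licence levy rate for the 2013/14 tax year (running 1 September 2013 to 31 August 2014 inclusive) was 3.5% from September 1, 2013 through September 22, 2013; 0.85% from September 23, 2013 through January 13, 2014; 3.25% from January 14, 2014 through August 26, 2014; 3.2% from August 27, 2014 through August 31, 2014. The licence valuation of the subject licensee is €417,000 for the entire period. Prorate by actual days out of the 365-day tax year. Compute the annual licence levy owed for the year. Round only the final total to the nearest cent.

September 1 – September 22, 2013: 22 days at 3.5% → €417,000 × 3.5% × 22/365 = €879.6986
September 23, 2013 – January 13, 2014: 113 days at 0.85% → €417,000 × 0.85% × 113/365 = €1,097.3384
January 14 – August 26, 2014: 225 days at 3.25% → €417,000 × 3.25% × 225/365 = €8,354.2808
August 27 – August 31, 2014: 5 days at 3.2% → €417,000 × 3.2% × 5/365 = €182.7945
Total = €10,514.1123

€10,514.11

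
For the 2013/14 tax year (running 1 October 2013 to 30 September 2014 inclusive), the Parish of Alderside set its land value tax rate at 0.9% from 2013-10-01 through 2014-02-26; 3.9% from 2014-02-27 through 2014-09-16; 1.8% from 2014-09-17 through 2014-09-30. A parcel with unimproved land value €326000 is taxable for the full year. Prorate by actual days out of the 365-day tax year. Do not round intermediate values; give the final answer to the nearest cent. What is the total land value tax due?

2013-10-01 to 2014-02-26: 149 days at 0.9% → €326000 × 0.9% × 149/365 = €1197.7151
2014-02-27 to 2014-09-16: 202 days at 3.9% → €326000 × 3.9% × 202/365 = €7036.2411
2014-09-17 to 2014-09-30: 14 days at 1.8% → €326000 × 1.8% × 14/365 = €225.0740
Total = €8459.0301

€8459.03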